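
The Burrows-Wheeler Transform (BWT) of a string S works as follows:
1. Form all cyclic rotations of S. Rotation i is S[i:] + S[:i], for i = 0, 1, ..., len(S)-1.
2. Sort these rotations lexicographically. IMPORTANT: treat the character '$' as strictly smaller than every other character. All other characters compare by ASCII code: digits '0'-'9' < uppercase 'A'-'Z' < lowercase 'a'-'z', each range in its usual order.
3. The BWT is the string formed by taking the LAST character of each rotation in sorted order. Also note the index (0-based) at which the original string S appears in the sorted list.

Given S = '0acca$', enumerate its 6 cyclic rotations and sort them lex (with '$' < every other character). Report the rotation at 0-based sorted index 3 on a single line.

All 6 rotations (rotation i = S[i:]+S[:i]):
  rot[0] = 0acca$
  rot[1] = acca$0
  rot[2] = cca$0a
  rot[3] = ca$0ac
  rot[4] = a$0acc
  rot[5] = $0acca
Sorted (with $ < everything):
  sorted[0] = $0acca
  sorted[1] = 0acca$
  sorted[2] = a$0acc
  sorted[3] = acca$0
  sorted[4] = ca$0ac
  sorted[5] = cca$0a
sorted[3] = acca$0

Answer: acca$0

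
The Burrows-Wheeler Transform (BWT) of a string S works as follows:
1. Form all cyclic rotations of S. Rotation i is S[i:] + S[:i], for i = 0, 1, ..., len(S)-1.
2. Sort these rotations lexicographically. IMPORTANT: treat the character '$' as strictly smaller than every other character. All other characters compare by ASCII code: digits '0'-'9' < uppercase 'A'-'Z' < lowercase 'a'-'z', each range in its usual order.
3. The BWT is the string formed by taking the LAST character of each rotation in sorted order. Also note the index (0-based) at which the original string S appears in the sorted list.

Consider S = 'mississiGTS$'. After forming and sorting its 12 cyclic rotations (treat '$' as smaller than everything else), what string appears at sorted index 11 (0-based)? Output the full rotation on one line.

Answer: ssissiGTS$mi

Derivation:
All 12 rotations (rotation i = S[i:]+S[:i]):
  rot[0] = mississiGTS$
  rot[1] = ississiGTS$m
  rot[2] = ssissiGTS$mi
  rot[3] = sissiGTS$mis
  rot[4] = issiGTS$miss
  rot[5] = ssiGTS$missi
  rot[6] = siGTS$missis
  rot[7] = iGTS$mississ
  rot[8] = GTS$mississi
  rot[9] = TS$mississiG
  rot[10] = S$mississiGT
  rot[11] = $mississiGTS
Sorted (with $ < everything):
  sorted[0] = $mississiGTS
  sorted[1] = GTS$mississi
  sorted[2] = S$mississiGT
  sorted[3] = TS$mississiG
  sorted[4] = iGTS$mississ
  sorted[5] = issiGTS$miss
  sorted[6] = ississiGTS$m
  sorted[7] = mississiGTS$
  sorted[8] = siGTS$missis
  sorted[9] = sissiGTS$mis
  sorted[10] = ssiGTS$missi
  sorted[11] = ssissiGTS$mi
sorted[11] = ssissiGTS$mi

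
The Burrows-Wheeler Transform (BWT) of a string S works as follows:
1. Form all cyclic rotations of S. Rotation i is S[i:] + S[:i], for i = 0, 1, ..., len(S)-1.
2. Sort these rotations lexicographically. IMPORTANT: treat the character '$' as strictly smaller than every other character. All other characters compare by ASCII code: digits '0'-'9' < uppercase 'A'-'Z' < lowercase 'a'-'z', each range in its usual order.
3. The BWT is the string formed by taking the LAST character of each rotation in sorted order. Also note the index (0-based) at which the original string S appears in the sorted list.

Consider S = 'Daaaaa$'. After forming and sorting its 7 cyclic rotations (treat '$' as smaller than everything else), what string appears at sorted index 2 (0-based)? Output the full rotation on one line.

All 7 rotations (rotation i = S[i:]+S[:i]):
  rot[0] = Daaaaa$
  rot[1] = aaaaa$D
  rot[2] = aaaa$Da
  rot[3] = aaa$Daa
  rot[4] = aa$Daaa
  rot[5] = a$Daaaa
  rot[6] = $Daaaaa
Sorted (with $ < everything):
  sorted[0] = $Daaaaa
  sorted[1] = Daaaaa$
  sorted[2] = a$Daaaa
  sorted[3] = aa$Daaa
  sorted[4] = aaa$Daa
  sorted[5] = aaaa$Da
  sorted[6] = aaaaa$D
sorted[2] = a$Daaaa

Answer: a$Daaaa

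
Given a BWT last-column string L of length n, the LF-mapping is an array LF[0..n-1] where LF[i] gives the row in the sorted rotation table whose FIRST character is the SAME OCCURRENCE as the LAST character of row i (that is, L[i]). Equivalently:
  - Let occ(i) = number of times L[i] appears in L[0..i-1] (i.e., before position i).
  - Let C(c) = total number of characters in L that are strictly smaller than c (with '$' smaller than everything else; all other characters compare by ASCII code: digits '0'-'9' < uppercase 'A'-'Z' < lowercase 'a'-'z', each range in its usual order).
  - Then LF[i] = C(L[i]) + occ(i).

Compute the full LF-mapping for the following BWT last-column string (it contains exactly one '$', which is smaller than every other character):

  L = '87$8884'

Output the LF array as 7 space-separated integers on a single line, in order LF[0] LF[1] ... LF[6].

Char counts: '$':1, '4':1, '7':1, '8':4
C (first-col start): C('$')=0, C('4')=1, C('7')=2, C('8')=3
L[0]='8': occ=0, LF[0]=C('8')+0=3+0=3
L[1]='7': occ=0, LF[1]=C('7')+0=2+0=2
L[2]='$': occ=0, LF[2]=C('$')+0=0+0=0
L[3]='8': occ=1, LF[3]=C('8')+1=3+1=4
L[4]='8': occ=2, LF[4]=C('8')+2=3+2=5
L[5]='8': occ=3, LF[5]=C('8')+3=3+3=6
L[6]='4': occ=0, LF[6]=C('4')+0=1+0=1

Answer: 3 2 0 4 5 6 1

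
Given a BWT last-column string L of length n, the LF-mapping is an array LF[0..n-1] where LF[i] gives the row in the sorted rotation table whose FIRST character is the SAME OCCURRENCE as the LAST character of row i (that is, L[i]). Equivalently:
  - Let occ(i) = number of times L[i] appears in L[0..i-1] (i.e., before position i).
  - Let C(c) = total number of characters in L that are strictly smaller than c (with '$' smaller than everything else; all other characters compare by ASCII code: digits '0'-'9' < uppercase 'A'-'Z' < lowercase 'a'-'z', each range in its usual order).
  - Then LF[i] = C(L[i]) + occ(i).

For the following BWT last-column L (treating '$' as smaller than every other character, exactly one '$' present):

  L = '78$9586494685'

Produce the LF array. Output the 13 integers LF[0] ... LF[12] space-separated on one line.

Char counts: '$':1, '4':2, '5':2, '6':2, '7':1, '8':3, '9':2
C (first-col start): C('$')=0, C('4')=1, C('5')=3, C('6')=5, C('7')=7, C('8')=8, C('9')=11
L[0]='7': occ=0, LF[0]=C('7')+0=7+0=7
L[1]='8': occ=0, LF[1]=C('8')+0=8+0=8
L[2]='$': occ=0, LF[2]=C('$')+0=0+0=0
L[3]='9': occ=0, LF[3]=C('9')+0=11+0=11
L[4]='5': occ=0, LF[4]=C('5')+0=3+0=3
L[5]='8': occ=1, LF[5]=C('8')+1=8+1=9
L[6]='6': occ=0, LF[6]=C('6')+0=5+0=5
L[7]='4': occ=0, LF[7]=C('4')+0=1+0=1
L[8]='9': occ=1, LF[8]=C('9')+1=11+1=12
L[9]='4': occ=1, LF[9]=C('4')+1=1+1=2
L[10]='6': occ=1, LF[10]=C('6')+1=5+1=6
L[11]='8': occ=2, LF[11]=C('8')+2=8+2=10
L[12]='5': occ=1, LF[12]=C('5')+1=3+1=4

Answer: 7 8 0 11 3 9 5 1 12 2 6 10 4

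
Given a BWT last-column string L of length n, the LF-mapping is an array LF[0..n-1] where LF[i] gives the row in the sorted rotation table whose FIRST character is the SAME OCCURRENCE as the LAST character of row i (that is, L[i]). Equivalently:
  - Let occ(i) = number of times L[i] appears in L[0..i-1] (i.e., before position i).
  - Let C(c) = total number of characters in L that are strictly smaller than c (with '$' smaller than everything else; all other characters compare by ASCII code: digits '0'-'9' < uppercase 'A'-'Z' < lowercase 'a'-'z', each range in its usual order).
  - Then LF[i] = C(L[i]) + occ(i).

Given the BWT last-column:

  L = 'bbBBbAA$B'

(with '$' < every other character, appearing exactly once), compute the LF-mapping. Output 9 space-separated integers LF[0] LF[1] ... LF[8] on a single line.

Answer: 6 7 3 4 8 1 2 0 5

Derivation:
Char counts: '$':1, 'A':2, 'B':3, 'b':3
C (first-col start): C('$')=0, C('A')=1, C('B')=3, C('b')=6
L[0]='b': occ=0, LF[0]=C('b')+0=6+0=6
L[1]='b': occ=1, LF[1]=C('b')+1=6+1=7
L[2]='B': occ=0, LF[2]=C('B')+0=3+0=3
L[3]='B': occ=1, LF[3]=C('B')+1=3+1=4
L[4]='b': occ=2, LF[4]=C('b')+2=6+2=8
L[5]='A': occ=0, LF[5]=C('A')+0=1+0=1
L[6]='A': occ=1, LF[6]=C('A')+1=1+1=2
L[7]='$': occ=0, LF[7]=C('$')+0=0+0=0
L[8]='B': occ=2, LF[8]=C('B')+2=3+2=5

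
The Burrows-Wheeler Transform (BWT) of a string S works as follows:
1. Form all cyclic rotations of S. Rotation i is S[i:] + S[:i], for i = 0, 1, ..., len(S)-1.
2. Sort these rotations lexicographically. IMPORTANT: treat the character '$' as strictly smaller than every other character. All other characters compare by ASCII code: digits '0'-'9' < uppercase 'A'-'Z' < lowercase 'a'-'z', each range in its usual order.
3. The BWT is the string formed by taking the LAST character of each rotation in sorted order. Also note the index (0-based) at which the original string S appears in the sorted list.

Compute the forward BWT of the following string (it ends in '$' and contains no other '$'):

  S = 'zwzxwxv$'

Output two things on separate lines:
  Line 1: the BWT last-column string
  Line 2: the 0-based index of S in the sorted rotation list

All 8 rotations (rotation i = S[i:]+S[:i]):
  rot[0] = zwzxwxv$
  rot[1] = wzxwxv$z
  rot[2] = zxwxv$zw
  rot[3] = xwxv$zwz
  rot[4] = wxv$zwzx
  rot[5] = xv$zwzxw
  rot[6] = v$zwzxwx
  rot[7] = $zwzxwxv
Sorted (with $ < everything):
  sorted[0] = $zwzxwxv  (last char: 'v')
  sorted[1] = v$zwzxwx  (last char: 'x')
  sorted[2] = wxv$zwzx  (last char: 'x')
  sorted[3] = wzxwxv$z  (last char: 'z')
  sorted[4] = xv$zwzxw  (last char: 'w')
  sorted[5] = xwxv$zwz  (last char: 'z')
  sorted[6] = zwzxwxv$  (last char: '$')
  sorted[7] = zxwxv$zw  (last char: 'w')
Last column: vxxzwz$w
Original string S is at sorted index 6

Answer: vxxzwz$w
6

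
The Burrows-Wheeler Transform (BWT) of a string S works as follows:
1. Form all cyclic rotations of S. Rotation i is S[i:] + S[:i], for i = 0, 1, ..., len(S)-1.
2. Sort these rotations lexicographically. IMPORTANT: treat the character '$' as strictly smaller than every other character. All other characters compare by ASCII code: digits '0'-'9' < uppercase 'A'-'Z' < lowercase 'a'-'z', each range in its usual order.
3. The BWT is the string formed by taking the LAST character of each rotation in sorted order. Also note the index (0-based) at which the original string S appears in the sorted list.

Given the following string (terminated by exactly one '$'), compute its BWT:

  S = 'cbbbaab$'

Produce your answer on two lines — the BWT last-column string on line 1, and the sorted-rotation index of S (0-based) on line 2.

Answer: bbaabbc$
7

Derivation:
All 8 rotations (rotation i = S[i:]+S[:i]):
  rot[0] = cbbbaab$
  rot[1] = bbbaab$c
  rot[2] = bbaab$cb
  rot[3] = baab$cbb
  rot[4] = aab$cbbb
  rot[5] = ab$cbbba
  rot[6] = b$cbbbaa
  rot[7] = $cbbbaab
Sorted (with $ < everything):
  sorted[0] = $cbbbaab  (last char: 'b')
  sorted[1] = aab$cbbb  (last char: 'b')
  sorted[2] = ab$cbbba  (last char: 'a')
  sorted[3] = b$cbbbaa  (last char: 'a')
  sorted[4] = baab$cbb  (last char: 'b')
  sorted[5] = bbaab$cb  (last char: 'b')
  sorted[6] = bbbaab$c  (last char: 'c')
  sorted[7] = cbbbaab$  (last char: '$')
Last column: bbaabbc$
Original string S is at sorted index 7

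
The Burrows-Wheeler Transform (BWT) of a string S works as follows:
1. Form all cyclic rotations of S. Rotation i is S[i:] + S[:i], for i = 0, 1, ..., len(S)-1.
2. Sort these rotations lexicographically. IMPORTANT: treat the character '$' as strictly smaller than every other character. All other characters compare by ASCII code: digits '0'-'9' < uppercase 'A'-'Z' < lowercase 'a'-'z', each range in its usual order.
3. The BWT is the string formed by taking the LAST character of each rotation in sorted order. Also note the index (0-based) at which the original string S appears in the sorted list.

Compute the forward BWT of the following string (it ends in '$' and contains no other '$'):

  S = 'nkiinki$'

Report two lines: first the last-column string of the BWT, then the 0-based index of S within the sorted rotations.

All 8 rotations (rotation i = S[i:]+S[:i]):
  rot[0] = nkiinki$
  rot[1] = kiinki$n
  rot[2] = iinki$nk
  rot[3] = inki$nki
  rot[4] = nki$nkii
  rot[5] = ki$nkiin
  rot[6] = i$nkiink
  rot[7] = $nkiinki
Sorted (with $ < everything):
  sorted[0] = $nkiinki  (last char: 'i')
  sorted[1] = i$nkiink  (last char: 'k')
  sorted[2] = iinki$nk  (last char: 'k')
  sorted[3] = inki$nki  (last char: 'i')
  sorted[4] = ki$nkiin  (last char: 'n')
  sorted[5] = kiinki$n  (last char: 'n')
  sorted[6] = nki$nkii  (last char: 'i')
  sorted[7] = nkiinki$  (last char: '$')
Last column: ikkinni$
Original string S is at sorted index 7

Answer: ikkinni$
7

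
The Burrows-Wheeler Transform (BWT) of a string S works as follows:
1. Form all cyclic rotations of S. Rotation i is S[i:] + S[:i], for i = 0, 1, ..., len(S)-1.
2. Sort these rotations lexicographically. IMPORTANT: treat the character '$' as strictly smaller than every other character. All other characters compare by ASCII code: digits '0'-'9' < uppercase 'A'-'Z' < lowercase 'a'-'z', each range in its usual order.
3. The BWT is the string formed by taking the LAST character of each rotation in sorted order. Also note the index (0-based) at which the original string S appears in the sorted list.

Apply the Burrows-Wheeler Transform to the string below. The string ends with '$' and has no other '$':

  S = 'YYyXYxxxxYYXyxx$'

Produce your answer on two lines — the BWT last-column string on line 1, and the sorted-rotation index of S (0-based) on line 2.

All 16 rotations (rotation i = S[i:]+S[:i]):
  rot[0] = YYyXYxxxxYYXyxx$
  rot[1] = YyXYxxxxYYXyxx$Y
  rot[2] = yXYxxxxYYXyxx$YY
  rot[3] = XYxxxxYYXyxx$YYy
  rot[4] = YxxxxYYXyxx$YYyX
  rot[5] = xxxxYYXyxx$YYyXY
  rot[6] = xxxYYXyxx$YYyXYx
  rot[7] = xxYYXyxx$YYyXYxx
  rot[8] = xYYXyxx$YYyXYxxx
  rot[9] = YYXyxx$YYyXYxxxx
  rot[10] = YXyxx$YYyXYxxxxY
  rot[11] = Xyxx$YYyXYxxxxYY
  rot[12] = yxx$YYyXYxxxxYYX
  rot[13] = xx$YYyXYxxxxYYXy
  rot[14] = x$YYyXYxxxxYYXyx
  rot[15] = $YYyXYxxxxYYXyxx
Sorted (with $ < everything):
  sorted[0] = $YYyXYxxxxYYXyxx  (last char: 'x')
  sorted[1] = XYxxxxYYXyxx$YYy  (last char: 'y')
  sorted[2] = Xyxx$YYyXYxxxxYY  (last char: 'Y')
  sorted[3] = YXyxx$YYyXYxxxxY  (last char: 'Y')
  sorted[4] = YYXyxx$YYyXYxxxx  (last char: 'x')
  sorted[5] = YYyXYxxxxYYXyxx$  (last char: '$')
  sorted[6] = YxxxxYYXyxx$YYyX  (last char: 'X')
  sorted[7] = YyXYxxxxYYXyxx$Y  (last char: 'Y')
  sorted[8] = x$YYyXYxxxxYYXyx  (last char: 'x')
  sorted[9] = xYYXyxx$YYyXYxxx  (last char: 'x')
  sorted[10] = xx$YYyXYxxxxYYXy  (last char: 'y')
  sorted[11] = xxYYXyxx$YYyXYxx  (last char: 'x')
  sorted[12] = xxxYYXyxx$YYyXYx  (last char: 'x')
  sorted[13] = xxxxYYXyxx$YYyXY  (last char: 'Y')
  sorted[14] = yXYxxxxYYXyxx$YY  (last char: 'Y')
  sorted[15] = yxx$YYyXYxxxxYYX  (last char: 'X')
Last column: xyYYx$XYxxyxxYYX
Original string S is at sorted index 5

Answer: xyYYx$XYxxyxxYYX
5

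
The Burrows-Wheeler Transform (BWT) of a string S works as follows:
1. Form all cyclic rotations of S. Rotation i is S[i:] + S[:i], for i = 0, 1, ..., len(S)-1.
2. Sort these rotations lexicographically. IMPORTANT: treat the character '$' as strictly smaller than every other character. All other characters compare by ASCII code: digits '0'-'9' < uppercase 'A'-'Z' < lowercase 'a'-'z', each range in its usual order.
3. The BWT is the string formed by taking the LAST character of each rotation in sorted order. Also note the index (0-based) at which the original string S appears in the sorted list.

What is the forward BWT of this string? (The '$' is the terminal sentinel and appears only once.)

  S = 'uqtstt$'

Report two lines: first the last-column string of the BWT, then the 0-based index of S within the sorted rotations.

Answer: tuttqs$
6

Derivation:
All 7 rotations (rotation i = S[i:]+S[:i]):
  rot[0] = uqtstt$
  rot[1] = qtstt$u
  rot[2] = tstt$uq
  rot[3] = stt$uqt
  rot[4] = tt$uqts
  rot[5] = t$uqtst
  rot[6] = $uqtstt
Sorted (with $ < everything):
  sorted[0] = $uqtstt  (last char: 't')
  sorted[1] = qtstt$u  (last char: 'u')
  sorted[2] = stt$uqt  (last char: 't')
  sorted[3] = t$uqtst  (last char: 't')
  sorted[4] = tstt$uq  (last char: 'q')
  sorted[5] = tt$uqts  (last char: 's')
  sorted[6] = uqtstt$  (last char: '$')
Last column: tuttqs$
Original string S is at sorted index 6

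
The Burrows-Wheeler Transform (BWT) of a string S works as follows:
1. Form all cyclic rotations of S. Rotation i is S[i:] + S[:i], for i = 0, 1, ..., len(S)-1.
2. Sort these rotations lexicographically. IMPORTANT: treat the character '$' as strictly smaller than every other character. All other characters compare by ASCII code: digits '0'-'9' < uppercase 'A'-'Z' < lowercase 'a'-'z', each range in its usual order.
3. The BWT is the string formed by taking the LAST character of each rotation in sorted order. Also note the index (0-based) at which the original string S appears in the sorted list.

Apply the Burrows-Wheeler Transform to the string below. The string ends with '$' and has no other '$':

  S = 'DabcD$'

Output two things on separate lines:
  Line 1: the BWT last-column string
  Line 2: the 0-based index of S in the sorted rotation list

Answer: Dc$Dab
2

Derivation:
All 6 rotations (rotation i = S[i:]+S[:i]):
  rot[0] = DabcD$
  rot[1] = abcD$D
  rot[2] = bcD$Da
  rot[3] = cD$Dab
  rot[4] = D$Dabc
  rot[5] = $DabcD
Sorted (with $ < everything):
  sorted[0] = $DabcD  (last char: 'D')
  sorted[1] = D$Dabc  (last char: 'c')
  sorted[2] = DabcD$  (last char: '$')
  sorted[3] = abcD$D  (last char: 'D')
  sorted[4] = bcD$Da  (last char: 'a')
  sorted[5] = cD$Dab  (last char: 'b')
Last column: Dc$Dab
Original string S is at sorted index 2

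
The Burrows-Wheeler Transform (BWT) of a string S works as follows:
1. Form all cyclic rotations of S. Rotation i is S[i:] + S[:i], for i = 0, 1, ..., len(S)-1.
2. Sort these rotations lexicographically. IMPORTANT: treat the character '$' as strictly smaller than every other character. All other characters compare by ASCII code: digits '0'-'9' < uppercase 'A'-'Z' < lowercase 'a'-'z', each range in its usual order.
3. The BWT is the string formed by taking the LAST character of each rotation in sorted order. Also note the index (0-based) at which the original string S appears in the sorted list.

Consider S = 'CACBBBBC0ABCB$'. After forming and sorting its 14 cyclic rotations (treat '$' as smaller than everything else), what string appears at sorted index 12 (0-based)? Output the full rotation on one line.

All 14 rotations (rotation i = S[i:]+S[:i]):
  rot[0] = CACBBBBC0ABCB$
  rot[1] = ACBBBBC0ABCB$C
  rot[2] = CBBBBC0ABCB$CA
  rot[3] = BBBBC0ABCB$CAC
  rot[4] = BBBC0ABCB$CACB
  rot[5] = BBC0ABCB$CACBB
  rot[6] = BC0ABCB$CACBBB
  rot[7] = C0ABCB$CACBBBB
  rot[8] = 0ABCB$CACBBBBC
  rot[9] = ABCB$CACBBBBC0
  rot[10] = BCB$CACBBBBC0A
  rot[11] = CB$CACBBBBC0AB
  rot[12] = B$CACBBBBC0ABC
  rot[13] = $CACBBBBC0ABCB
Sorted (with $ < everything):
  sorted[0] = $CACBBBBC0ABCB
  sorted[1] = 0ABCB$CACBBBBC
  sorted[2] = ABCB$CACBBBBC0
  sorted[3] = ACBBBBC0ABCB$C
  sorted[4] = B$CACBBBBC0ABC
  sorted[5] = BBBBC0ABCB$CAC
  sorted[6] = BBBC0ABCB$CACB
  sorted[7] = BBC0ABCB$CACBB
  sorted[8] = BC0ABCB$CACBBB
  sorted[9] = BCB$CACBBBBC0A
  sorted[10] = C0ABCB$CACBBBB
  sorted[11] = CACBBBBC0ABCB$
  sorted[12] = CB$CACBBBBC0AB
  sorted[13] = CBBBBC0ABCB$CA
sorted[12] = CB$CACBBBBC0AB

Answer: CB$CACBBBBC0AB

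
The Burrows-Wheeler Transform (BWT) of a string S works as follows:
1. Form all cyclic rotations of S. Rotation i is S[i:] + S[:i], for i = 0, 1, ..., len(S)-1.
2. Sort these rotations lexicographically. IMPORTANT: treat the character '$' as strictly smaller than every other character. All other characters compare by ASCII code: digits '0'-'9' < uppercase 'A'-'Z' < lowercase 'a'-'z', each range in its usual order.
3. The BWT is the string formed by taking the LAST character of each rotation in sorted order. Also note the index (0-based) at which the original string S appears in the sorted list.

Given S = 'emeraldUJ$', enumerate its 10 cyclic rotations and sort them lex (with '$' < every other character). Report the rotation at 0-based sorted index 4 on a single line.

All 10 rotations (rotation i = S[i:]+S[:i]):
  rot[0] = emeraldUJ$
  rot[1] = meraldUJ$e
  rot[2] = eraldUJ$em
  rot[3] = raldUJ$eme
  rot[4] = aldUJ$emer
  rot[5] = ldUJ$emera
  rot[6] = dUJ$emeral
  rot[7] = UJ$emerald
  rot[8] = J$emeraldU
  rot[9] = $emeraldUJ
Sorted (with $ < everything):
  sorted[0] = $emeraldUJ
  sorted[1] = J$emeraldU
  sorted[2] = UJ$emerald
  sorted[3] = aldUJ$emer
  sorted[4] = dUJ$emeral
  sorted[5] = emeraldUJ$
  sorted[6] = eraldUJ$em
  sorted[7] = ldUJ$emera
  sorted[8] = meraldUJ$e
  sorted[9] = raldUJ$eme
sorted[4] = dUJ$emeral

Answer: dUJ$emeral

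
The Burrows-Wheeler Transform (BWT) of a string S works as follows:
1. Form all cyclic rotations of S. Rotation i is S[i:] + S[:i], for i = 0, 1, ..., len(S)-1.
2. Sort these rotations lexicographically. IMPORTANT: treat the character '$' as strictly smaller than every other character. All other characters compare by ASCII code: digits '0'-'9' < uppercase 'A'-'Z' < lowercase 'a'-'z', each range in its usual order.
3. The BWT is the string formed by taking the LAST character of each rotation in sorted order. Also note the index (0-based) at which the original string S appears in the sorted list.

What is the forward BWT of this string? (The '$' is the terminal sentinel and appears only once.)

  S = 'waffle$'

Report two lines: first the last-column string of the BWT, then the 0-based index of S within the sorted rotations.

All 7 rotations (rotation i = S[i:]+S[:i]):
  rot[0] = waffle$
  rot[1] = affle$w
  rot[2] = ffle$wa
  rot[3] = fle$waf
  rot[4] = le$waff
  rot[5] = e$waffl
  rot[6] = $waffle
Sorted (with $ < everything):
  sorted[0] = $waffle  (last char: 'e')
  sorted[1] = affle$w  (last char: 'w')
  sorted[2] = e$waffl  (last char: 'l')
  sorted[3] = ffle$wa  (last char: 'a')
  sorted[4] = fle$waf  (last char: 'f')
  sorted[5] = le$waff  (last char: 'f')
  sorted[6] = waffle$  (last char: '$')
Last column: ewlaff$
Original string S is at sorted index 6

Answer: ewlaff$
6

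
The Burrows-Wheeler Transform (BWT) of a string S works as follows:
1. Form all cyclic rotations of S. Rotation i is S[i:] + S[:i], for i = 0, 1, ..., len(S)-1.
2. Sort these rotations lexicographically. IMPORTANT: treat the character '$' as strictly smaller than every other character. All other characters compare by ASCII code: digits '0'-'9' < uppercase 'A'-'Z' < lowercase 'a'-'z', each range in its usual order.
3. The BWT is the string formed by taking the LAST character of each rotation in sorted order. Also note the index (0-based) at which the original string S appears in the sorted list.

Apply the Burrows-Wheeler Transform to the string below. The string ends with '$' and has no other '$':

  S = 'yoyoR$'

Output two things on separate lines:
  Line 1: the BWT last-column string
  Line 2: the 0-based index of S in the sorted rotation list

All 6 rotations (rotation i = S[i:]+S[:i]):
  rot[0] = yoyoR$
  rot[1] = oyoR$y
  rot[2] = yoR$yo
  rot[3] = oR$yoy
  rot[4] = R$yoyo
  rot[5] = $yoyoR
Sorted (with $ < everything):
  sorted[0] = $yoyoR  (last char: 'R')
  sorted[1] = R$yoyo  (last char: 'o')
  sorted[2] = oR$yoy  (last char: 'y')
  sorted[3] = oyoR$y  (last char: 'y')
  sorted[4] = yoR$yo  (last char: 'o')
  sorted[5] = yoyoR$  (last char: '$')
Last column: Royyo$
Original string S is at sorted index 5

Answer: Royyo$
5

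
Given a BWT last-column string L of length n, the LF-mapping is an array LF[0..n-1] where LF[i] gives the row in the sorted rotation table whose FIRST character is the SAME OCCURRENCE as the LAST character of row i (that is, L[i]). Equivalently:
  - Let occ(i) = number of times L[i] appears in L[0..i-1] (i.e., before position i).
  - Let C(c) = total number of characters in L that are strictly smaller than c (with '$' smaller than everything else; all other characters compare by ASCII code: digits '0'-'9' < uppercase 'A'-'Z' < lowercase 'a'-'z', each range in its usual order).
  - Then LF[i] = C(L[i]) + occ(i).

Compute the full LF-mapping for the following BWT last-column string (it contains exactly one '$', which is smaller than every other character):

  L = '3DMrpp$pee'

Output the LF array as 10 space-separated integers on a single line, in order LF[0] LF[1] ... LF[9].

Char counts: '$':1, '3':1, 'D':1, 'M':1, 'e':2, 'p':3, 'r':1
C (first-col start): C('$')=0, C('3')=1, C('D')=2, C('M')=3, C('e')=4, C('p')=6, C('r')=9
L[0]='3': occ=0, LF[0]=C('3')+0=1+0=1
L[1]='D': occ=0, LF[1]=C('D')+0=2+0=2
L[2]='M': occ=0, LF[2]=C('M')+0=3+0=3
L[3]='r': occ=0, LF[3]=C('r')+0=9+0=9
L[4]='p': occ=0, LF[4]=C('p')+0=6+0=6
L[5]='p': occ=1, LF[5]=C('p')+1=6+1=7
L[6]='$': occ=0, LF[6]=C('$')+0=0+0=0
L[7]='p': occ=2, LF[7]=C('p')+2=6+2=8
L[8]='e': occ=0, LF[8]=C('e')+0=4+0=4
L[9]='e': occ=1, LF[9]=C('e')+1=4+1=5

Answer: 1 2 3 9 6 7 0 8 4 5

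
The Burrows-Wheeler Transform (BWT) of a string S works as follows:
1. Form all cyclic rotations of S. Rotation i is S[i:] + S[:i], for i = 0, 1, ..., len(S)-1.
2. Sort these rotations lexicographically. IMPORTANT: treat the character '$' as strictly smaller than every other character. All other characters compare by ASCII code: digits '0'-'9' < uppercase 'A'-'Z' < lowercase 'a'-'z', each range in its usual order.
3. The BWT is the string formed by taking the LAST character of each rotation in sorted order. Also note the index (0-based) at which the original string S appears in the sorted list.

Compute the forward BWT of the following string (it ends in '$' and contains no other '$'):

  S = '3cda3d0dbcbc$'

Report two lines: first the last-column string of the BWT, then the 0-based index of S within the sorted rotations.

All 13 rotations (rotation i = S[i:]+S[:i]):
  rot[0] = 3cda3d0dbcbc$
  rot[1] = cda3d0dbcbc$3
  rot[2] = da3d0dbcbc$3c
  rot[3] = a3d0dbcbc$3cd
  rot[4] = 3d0dbcbc$3cda
  rot[5] = d0dbcbc$3cda3
  rot[6] = 0dbcbc$3cda3d
  rot[7] = dbcbc$3cda3d0
  rot[8] = bcbc$3cda3d0d
  rot[9] = cbc$3cda3d0db
  rot[10] = bc$3cda3d0dbc
  rot[11] = c$3cda3d0dbcb
  rot[12] = $3cda3d0dbcbc
Sorted (with $ < everything):
  sorted[0] = $3cda3d0dbcbc  (last char: 'c')
  sorted[1] = 0dbcbc$3cda3d  (last char: 'd')
  sorted[2] = 3cda3d0dbcbc$  (last char: '$')
  sorted[3] = 3d0dbcbc$3cda  (last char: 'a')
  sorted[4] = a3d0dbcbc$3cd  (last char: 'd')
  sorted[5] = bc$3cda3d0dbc  (last char: 'c')
  sorted[6] = bcbc$3cda3d0d  (last char: 'd')
  sorted[7] = c$3cda3d0dbcb  (last char: 'b')
  sorted[8] = cbc$3cda3d0db  (last char: 'b')
  sorted[9] = cda3d0dbcbc$3  (last char: '3')
  sorted[10] = d0dbcbc$3cda3  (last char: '3')
  sorted[11] = da3d0dbcbc$3c  (last char: 'c')
  sorted[12] = dbcbc$3cda3d0  (last char: '0')
Last column: cd$adcdbb33c0
Original string S is at sorted index 2

Answer: cd$adcdbb33c0
2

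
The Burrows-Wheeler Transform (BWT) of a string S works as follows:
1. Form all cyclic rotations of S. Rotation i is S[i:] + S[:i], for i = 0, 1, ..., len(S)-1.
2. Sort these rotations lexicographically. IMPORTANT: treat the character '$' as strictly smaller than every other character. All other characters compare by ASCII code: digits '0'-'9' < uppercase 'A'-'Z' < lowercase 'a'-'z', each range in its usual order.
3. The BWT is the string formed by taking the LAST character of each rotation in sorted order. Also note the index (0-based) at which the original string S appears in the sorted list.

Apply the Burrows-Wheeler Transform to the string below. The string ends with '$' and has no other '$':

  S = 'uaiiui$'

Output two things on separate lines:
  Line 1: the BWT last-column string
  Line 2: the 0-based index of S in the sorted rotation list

All 7 rotations (rotation i = S[i:]+S[:i]):
  rot[0] = uaiiui$
  rot[1] = aiiui$u
  rot[2] = iiui$ua
  rot[3] = iui$uai
  rot[4] = ui$uaii
  rot[5] = i$uaiiu
  rot[6] = $uaiiui
Sorted (with $ < everything):
  sorted[0] = $uaiiui  (last char: 'i')
  sorted[1] = aiiui$u  (last char: 'u')
  sorted[2] = i$uaiiu  (last char: 'u')
  sorted[3] = iiui$ua  (last char: 'a')
  sorted[4] = iui$uai  (last char: 'i')
  sorted[5] = uaiiui$  (last char: '$')
  sorted[6] = ui$uaii  (last char: 'i')
Last column: iuuai$i
Original string S is at sorted index 5

Answer: iuuai$i
5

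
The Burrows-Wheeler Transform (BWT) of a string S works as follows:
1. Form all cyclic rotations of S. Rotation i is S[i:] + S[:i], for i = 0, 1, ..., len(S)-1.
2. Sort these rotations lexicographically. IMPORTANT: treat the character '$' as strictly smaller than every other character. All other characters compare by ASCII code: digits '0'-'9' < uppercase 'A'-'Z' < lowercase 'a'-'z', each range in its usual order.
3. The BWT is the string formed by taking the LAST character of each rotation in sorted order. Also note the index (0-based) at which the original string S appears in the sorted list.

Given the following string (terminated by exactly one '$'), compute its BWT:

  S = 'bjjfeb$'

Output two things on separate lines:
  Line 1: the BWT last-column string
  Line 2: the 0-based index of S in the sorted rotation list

All 7 rotations (rotation i = S[i:]+S[:i]):
  rot[0] = bjjfeb$
  rot[1] = jjfeb$b
  rot[2] = jfeb$bj
  rot[3] = feb$bjj
  rot[4] = eb$bjjf
  rot[5] = b$bjjfe
  rot[6] = $bjjfeb
Sorted (with $ < everything):
  sorted[0] = $bjjfeb  (last char: 'b')
  sorted[1] = b$bjjfe  (last char: 'e')
  sorted[2] = bjjfeb$  (last char: '$')
  sorted[3] = eb$bjjf  (last char: 'f')
  sorted[4] = feb$bjj  (last char: 'j')
  sorted[5] = jfeb$bj  (last char: 'j')
  sorted[6] = jjfeb$b  (last char: 'b')
Last column: be$fjjb
Original string S is at sorted index 2

Answer: be$fjjb
2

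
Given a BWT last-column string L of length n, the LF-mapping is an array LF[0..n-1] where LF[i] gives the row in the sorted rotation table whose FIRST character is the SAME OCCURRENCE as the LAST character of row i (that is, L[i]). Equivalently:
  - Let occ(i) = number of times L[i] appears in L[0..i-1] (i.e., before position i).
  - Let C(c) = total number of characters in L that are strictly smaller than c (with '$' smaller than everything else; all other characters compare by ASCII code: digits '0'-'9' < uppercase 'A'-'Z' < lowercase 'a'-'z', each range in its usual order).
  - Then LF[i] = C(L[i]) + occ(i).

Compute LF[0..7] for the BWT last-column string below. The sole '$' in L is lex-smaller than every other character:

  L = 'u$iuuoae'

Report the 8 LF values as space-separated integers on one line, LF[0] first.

Char counts: '$':1, 'a':1, 'e':1, 'i':1, 'o':1, 'u':3
C (first-col start): C('$')=0, C('a')=1, C('e')=2, C('i')=3, C('o')=4, C('u')=5
L[0]='u': occ=0, LF[0]=C('u')+0=5+0=5
L[1]='$': occ=0, LF[1]=C('$')+0=0+0=0
L[2]='i': occ=0, LF[2]=C('i')+0=3+0=3
L[3]='u': occ=1, LF[3]=C('u')+1=5+1=6
L[4]='u': occ=2, LF[4]=C('u')+2=5+2=7
L[5]='o': occ=0, LF[5]=C('o')+0=4+0=4
L[6]='a': occ=0, LF[6]=C('a')+0=1+0=1
L[7]='e': occ=0, LF[7]=C('e')+0=2+0=2

Answer: 5 0 3 6 7 4 1 2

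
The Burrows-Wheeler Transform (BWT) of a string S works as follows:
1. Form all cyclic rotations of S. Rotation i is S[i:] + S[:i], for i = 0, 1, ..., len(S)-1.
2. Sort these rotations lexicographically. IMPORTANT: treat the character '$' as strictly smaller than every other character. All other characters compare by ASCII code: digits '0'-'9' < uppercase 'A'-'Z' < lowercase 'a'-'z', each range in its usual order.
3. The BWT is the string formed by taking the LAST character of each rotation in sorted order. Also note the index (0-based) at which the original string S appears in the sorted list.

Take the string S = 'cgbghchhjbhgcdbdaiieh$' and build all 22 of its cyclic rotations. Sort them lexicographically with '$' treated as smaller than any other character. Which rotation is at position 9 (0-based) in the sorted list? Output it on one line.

Answer: dbdaiieh$cgbghchhjbhgc

Derivation:
All 22 rotations (rotation i = S[i:]+S[:i]):
  rot[0] = cgbghchhjbhgcdbdaiieh$
  rot[1] = gbghchhjbhgcdbdaiieh$c
  rot[2] = bghchhjbhgcdbdaiieh$cg
  rot[3] = ghchhjbhgcdbdaiieh$cgb
  rot[4] = hchhjbhgcdbdaiieh$cgbg
  rot[5] = chhjbhgcdbdaiieh$cgbgh
  rot[6] = hhjbhgcdbdaiieh$cgbghc
  rot[7] = hjbhgcdbdaiieh$cgbghch
  rot[8] = jbhgcdbdaiieh$cgbghchh
  rot[9] = bhgcdbdaiieh$cgbghchhj
  rot[10] = hgcdbdaiieh$cgbghchhjb
  rot[11] = gcdbdaiieh$cgbghchhjbh
  rot[12] = cdbdaiieh$cgbghchhjbhg
  rot[13] = dbdaiieh$cgbghchhjbhgc
  rot[14] = bdaiieh$cgbghchhjbhgcd
  rot[15] = daiieh$cgbghchhjbhgcdb
  rot[16] = aiieh$cgbghchhjbhgcdbd
  rot[17] = iieh$cgbghchhjbhgcdbda
  rot[18] = ieh$cgbghchhjbhgcdbdai
  rot[19] = eh$cgbghchhjbhgcdbdaii
  rot[20] = h$cgbghchhjbhgcdbdaiie
  rot[21] = $cgbghchhjbhgcdbdaiieh
Sorted (with $ < everything):
  sorted[0] = $cgbghchhjbhgcdbdaiieh
  sorted[1] = aiieh$cgbghchhjbhgcdbd
  sorted[2] = bdaiieh$cgbghchhjbhgcd
  sorted[3] = bghchhjbhgcdbdaiieh$cg
  sorted[4] = bhgcdbdaiieh$cgbghchhj
  sorted[5] = cdbdaiieh$cgbghchhjbhg
  sorted[6] = cgbghchhjbhgcdbdaiieh$
  sorted[7] = chhjbhgcdbdaiieh$cgbgh
  sorted[8] = daiieh$cgbghchhjbhgcdb
  sorted[9] = dbdaiieh$cgbghchhjbhgc
  sorted[10] = eh$cgbghchhjbhgcdbdaii
  sorted[11] = gbghchhjbhgcdbdaiieh$c
  sorted[12] = gcdbdaiieh$cgbghchhjbh
  sorted[13] = ghchhjbhgcdbdaiieh$cgb
  sorted[14] = h$cgbghchhjbhgcdbdaiie
  sorted[15] = hchhjbhgcdbdaiieh$cgbg
  sorted[16] = hgcdbdaiieh$cgbghchhjb
  sorted[17] = hhjbhgcdbdaiieh$cgbghc
  sorted[18] = hjbhgcdbdaiieh$cgbghch
  sorted[19] = ieh$cgbghchhjbhgcdbdai
  sorted[20] = iieh$cgbghchhjbhgcdbda
  sorted[21] = jbhgcdbdaiieh$cgbghchh
sorted[9] = dbdaiieh$cgbghchhjbhgc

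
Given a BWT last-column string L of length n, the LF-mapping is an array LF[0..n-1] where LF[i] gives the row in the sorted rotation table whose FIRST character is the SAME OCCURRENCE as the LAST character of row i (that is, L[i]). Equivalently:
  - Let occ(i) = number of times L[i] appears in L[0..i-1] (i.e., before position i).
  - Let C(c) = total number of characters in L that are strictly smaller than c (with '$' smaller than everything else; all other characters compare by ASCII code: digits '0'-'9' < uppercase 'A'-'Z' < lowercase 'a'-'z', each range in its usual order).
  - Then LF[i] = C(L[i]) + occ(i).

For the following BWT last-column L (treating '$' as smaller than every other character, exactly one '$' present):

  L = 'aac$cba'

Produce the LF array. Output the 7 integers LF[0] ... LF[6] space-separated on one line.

Answer: 1 2 5 0 6 4 3

Derivation:
Char counts: '$':1, 'a':3, 'b':1, 'c':2
C (first-col start): C('$')=0, C('a')=1, C('b')=4, C('c')=5
L[0]='a': occ=0, LF[0]=C('a')+0=1+0=1
L[1]='a': occ=1, LF[1]=C('a')+1=1+1=2
L[2]='c': occ=0, LF[2]=C('c')+0=5+0=5
L[3]='$': occ=0, LF[3]=C('$')+0=0+0=0
L[4]='c': occ=1, LF[4]=C('c')+1=5+1=6
L[5]='b': occ=0, LF[5]=C('b')+0=4+0=4
L[6]='a': occ=2, LF[6]=C('a')+2=1+2=3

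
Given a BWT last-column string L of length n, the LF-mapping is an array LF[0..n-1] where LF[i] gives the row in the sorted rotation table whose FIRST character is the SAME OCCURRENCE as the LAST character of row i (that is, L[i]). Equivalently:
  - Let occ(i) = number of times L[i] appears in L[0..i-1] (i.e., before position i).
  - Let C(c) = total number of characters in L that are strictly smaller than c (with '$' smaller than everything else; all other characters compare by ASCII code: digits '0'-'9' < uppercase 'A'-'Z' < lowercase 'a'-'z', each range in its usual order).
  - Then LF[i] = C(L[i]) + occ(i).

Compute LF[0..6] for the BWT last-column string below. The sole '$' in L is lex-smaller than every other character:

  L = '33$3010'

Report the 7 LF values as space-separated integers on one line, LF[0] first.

Char counts: '$':1, '0':2, '1':1, '3':3
C (first-col start): C('$')=0, C('0')=1, C('1')=3, C('3')=4
L[0]='3': occ=0, LF[0]=C('3')+0=4+0=4
L[1]='3': occ=1, LF[1]=C('3')+1=4+1=5
L[2]='$': occ=0, LF[2]=C('$')+0=0+0=0
L[3]='3': occ=2, LF[3]=C('3')+2=4+2=6
L[4]='0': occ=0, LF[4]=C('0')+0=1+0=1
L[5]='1': occ=0, LF[5]=C('1')+0=3+0=3
L[6]='0': occ=1, LF[6]=C('0')+1=1+1=2

Answer: 4 5 0 6 1 3 2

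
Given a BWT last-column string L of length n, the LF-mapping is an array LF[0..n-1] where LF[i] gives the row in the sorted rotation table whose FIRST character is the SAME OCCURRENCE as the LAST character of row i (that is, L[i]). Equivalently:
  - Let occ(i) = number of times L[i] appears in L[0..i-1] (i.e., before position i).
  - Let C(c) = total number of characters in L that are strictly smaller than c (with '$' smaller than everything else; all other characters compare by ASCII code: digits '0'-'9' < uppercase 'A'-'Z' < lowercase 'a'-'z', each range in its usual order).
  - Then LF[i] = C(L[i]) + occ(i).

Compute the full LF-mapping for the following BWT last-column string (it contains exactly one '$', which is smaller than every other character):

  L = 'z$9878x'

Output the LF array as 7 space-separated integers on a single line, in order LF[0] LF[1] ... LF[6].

Answer: 6 0 4 2 1 3 5

Derivation:
Char counts: '$':1, '7':1, '8':2, '9':1, 'x':1, 'z':1
C (first-col start): C('$')=0, C('7')=1, C('8')=2, C('9')=4, C('x')=5, C('z')=6
L[0]='z': occ=0, LF[0]=C('z')+0=6+0=6
L[1]='$': occ=0, LF[1]=C('$')+0=0+0=0
L[2]='9': occ=0, LF[2]=C('9')+0=4+0=4
L[3]='8': occ=0, LF[3]=C('8')+0=2+0=2
L[4]='7': occ=0, LF[4]=C('7')+0=1+0=1
L[5]='8': occ=1, LF[5]=C('8')+1=2+1=3
L[6]='x': occ=0, LF[6]=C('x')+0=5+0=5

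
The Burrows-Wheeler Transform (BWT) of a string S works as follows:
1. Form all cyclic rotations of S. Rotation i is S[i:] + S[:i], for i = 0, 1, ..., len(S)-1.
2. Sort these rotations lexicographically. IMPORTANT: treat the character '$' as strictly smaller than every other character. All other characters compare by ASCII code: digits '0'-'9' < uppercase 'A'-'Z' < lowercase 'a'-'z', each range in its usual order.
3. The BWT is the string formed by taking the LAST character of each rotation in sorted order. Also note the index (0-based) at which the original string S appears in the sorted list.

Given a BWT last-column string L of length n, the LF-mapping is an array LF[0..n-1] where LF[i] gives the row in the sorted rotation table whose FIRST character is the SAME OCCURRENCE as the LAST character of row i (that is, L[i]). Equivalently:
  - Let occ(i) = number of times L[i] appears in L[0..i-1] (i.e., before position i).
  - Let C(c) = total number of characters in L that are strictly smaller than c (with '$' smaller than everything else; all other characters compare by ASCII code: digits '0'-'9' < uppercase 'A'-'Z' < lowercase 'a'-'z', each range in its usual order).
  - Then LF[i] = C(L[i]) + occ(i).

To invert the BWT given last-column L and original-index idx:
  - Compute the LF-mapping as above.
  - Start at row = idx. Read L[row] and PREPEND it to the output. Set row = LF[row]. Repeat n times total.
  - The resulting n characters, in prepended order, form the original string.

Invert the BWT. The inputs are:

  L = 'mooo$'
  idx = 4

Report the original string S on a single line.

Answer: ooom$

Derivation:
LF mapping: 1 2 3 4 0
Walk LF starting at row 4, prepending L[row]:
  step 1: row=4, L[4]='$', prepend. Next row=LF[4]=0
  step 2: row=0, L[0]='m', prepend. Next row=LF[0]=1
  step 3: row=1, L[1]='o', prepend. Next row=LF[1]=2
  step 4: row=2, L[2]='o', prepend. Next row=LF[2]=3
  step 5: row=3, L[3]='o', prepend. Next row=LF[3]=4
Reversed output: ooom$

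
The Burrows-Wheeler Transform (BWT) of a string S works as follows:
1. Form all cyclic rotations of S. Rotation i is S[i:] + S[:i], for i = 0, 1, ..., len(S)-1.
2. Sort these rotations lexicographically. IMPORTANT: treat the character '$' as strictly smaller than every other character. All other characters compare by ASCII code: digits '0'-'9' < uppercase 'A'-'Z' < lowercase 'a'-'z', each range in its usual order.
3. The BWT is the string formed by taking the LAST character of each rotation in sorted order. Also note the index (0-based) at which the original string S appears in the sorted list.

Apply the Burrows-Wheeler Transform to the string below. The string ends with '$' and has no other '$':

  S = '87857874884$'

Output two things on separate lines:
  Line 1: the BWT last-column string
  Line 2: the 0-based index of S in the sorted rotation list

Answer: 4878885877$4
10

Derivation:
All 12 rotations (rotation i = S[i:]+S[:i]):
  rot[0] = 87857874884$
  rot[1] = 7857874884$8
  rot[2] = 857874884$87
  rot[3] = 57874884$878
  rot[4] = 7874884$8785
  rot[5] = 874884$87857
  rot[6] = 74884$878578
  rot[7] = 4884$8785787
  rot[8] = 884$87857874
  rot[9] = 84$878578748
  rot[10] = 4$8785787488
  rot[11] = $87857874884
Sorted (with $ < everything):
  sorted[0] = $87857874884  (last char: '4')
  sorted[1] = 4$8785787488  (last char: '8')
  sorted[2] = 4884$8785787  (last char: '7')
  sorted[3] = 57874884$878  (last char: '8')
  sorted[4] = 74884$878578  (last char: '8')
  sorted[5] = 7857874884$8  (last char: '8')
  sorted[6] = 7874884$8785  (last char: '5')
  sorted[7] = 84$878578748  (last char: '8')
  sorted[8] = 857874884$87  (last char: '7')
  sorted[9] = 874884$87857  (last char: '7')
  sorted[10] = 87857874884$  (last char: '$')
  sorted[11] = 884$87857874  (last char: '4')
Last column: 4878885877$4
Original string S is at sorted index 10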